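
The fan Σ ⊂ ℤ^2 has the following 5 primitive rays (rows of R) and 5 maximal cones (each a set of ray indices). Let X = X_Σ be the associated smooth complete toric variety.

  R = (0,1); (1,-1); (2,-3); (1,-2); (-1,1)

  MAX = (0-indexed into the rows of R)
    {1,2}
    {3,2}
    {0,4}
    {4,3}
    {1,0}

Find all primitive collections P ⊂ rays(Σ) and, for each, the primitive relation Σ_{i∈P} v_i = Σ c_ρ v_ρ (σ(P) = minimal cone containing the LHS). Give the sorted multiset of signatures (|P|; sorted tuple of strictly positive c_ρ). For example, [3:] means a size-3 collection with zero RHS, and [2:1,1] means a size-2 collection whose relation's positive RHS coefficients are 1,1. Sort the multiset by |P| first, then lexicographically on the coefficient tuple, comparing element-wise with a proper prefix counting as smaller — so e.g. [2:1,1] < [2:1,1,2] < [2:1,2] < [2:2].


Σ has 5 primitive collections:

  P={1,4}:  v_{1} + v_{4} = 0 — sig = [2:]
  P={0,3}:  v_{0} + v_{3} = v_{1} — sig = [2:1]
  P={1,3}:  v_{1} + v_{3} = v_{2} — sig = [2:1]
  P={2,4}:  v_{2} + v_{4} = v_{3} — sig = [2:1]
  P={0,2}:  v_{0} + v_{2} = 2·v_{1} — sig = [2:2]

Sorted signature multiset PRS(X):
[[2:], [2:1], [2:1], [2:1], [2:2]]


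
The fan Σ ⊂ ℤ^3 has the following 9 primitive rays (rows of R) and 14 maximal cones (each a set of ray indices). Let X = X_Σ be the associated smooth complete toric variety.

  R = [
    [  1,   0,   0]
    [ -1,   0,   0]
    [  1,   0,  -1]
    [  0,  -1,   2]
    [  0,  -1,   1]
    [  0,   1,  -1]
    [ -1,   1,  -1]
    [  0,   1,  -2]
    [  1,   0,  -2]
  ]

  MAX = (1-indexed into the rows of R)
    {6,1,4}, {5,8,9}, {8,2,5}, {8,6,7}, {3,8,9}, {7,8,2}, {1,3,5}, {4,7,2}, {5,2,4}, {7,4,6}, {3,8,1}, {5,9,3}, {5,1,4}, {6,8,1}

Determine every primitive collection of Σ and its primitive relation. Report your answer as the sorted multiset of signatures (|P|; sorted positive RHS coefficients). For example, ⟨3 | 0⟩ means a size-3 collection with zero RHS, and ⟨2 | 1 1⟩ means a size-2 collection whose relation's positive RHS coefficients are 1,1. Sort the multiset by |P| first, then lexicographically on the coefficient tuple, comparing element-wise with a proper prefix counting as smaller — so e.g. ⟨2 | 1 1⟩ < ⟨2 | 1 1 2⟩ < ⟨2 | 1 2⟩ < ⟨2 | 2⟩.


Σ has 17 primitive collections:

  • {1,2}:  v_{1} + v_{2} = 0  so sig = ⟨2 | 0⟩
  • {4,8}:  v_{4} + v_{8} = 0  so sig = ⟨2 | 0⟩
  • {5,6}:  v_{5} + v_{6} = 0  so sig = ⟨2 | 0⟩
  • {1,7}:  v_{1} + v_{7} = v_{6}  so sig = ⟨2 | 1⟩
  • {2,6}:  v_{2} + v_{6} = v_{7}  so sig = ⟨2 | 1⟩
  • {3,7}:  v_{3} + v_{7} = v_{8}  so sig = ⟨2 | 1⟩
  • {5,7}:  v_{5} + v_{7} = v_{2}  so sig = ⟨2 | 1⟩
  • {2,3}:  v_{2} + v_{3} = v_{5} + v_{8}  so sig = ⟨2 | 1 1⟩
  • {3,4}:  v_{3} + v_{4} = v_{1} + v_{5}  so sig = ⟨2 | 1 1⟩
  • {3,6}:  v_{3} + v_{6} = v_{1} + v_{8}  so sig = ⟨2 | 1 1⟩
  • {4,9}:  v_{4} + v_{9} = v_{3} + v_{5}  so sig = ⟨2 | 1 1⟩
  • {6,9}:  v_{6} + v_{9} = v_{3} + v_{8}  so sig = ⟨2 | 1 1⟩
  • {7,9}:  v_{7} + v_{9} = v_{5} + 2·v_{8}  so sig = ⟨2 | 1 2⟩
  • {1,9}:  v_{1} + v_{9} = 2·v_{3}  so sig = ⟨2 | 2⟩
  • {2,9}:  v_{2} + v_{9} = 2·v_{5} + 2·v_{8}  so sig = ⟨2 | 2 2⟩
  • {1,5,8}:  v_{1} + v_{5} + v_{8} = v_{3}  so sig = ⟨3 | 1⟩
  • {3,5,8}:  v_{3} + v_{5} + v_{8} = v_{9}  so sig = ⟨3 | 1⟩

Sorted signature multiset PRS(X):
    |P|=2: 15 collections, coeffs (), (), (), (1), (1), (1), (1), (1,1), (1,1), (1,1), (1,1), (1,1), (1,2), (2), (2,2)
    |P|=3: 2 collections, coeffs (1), (1)


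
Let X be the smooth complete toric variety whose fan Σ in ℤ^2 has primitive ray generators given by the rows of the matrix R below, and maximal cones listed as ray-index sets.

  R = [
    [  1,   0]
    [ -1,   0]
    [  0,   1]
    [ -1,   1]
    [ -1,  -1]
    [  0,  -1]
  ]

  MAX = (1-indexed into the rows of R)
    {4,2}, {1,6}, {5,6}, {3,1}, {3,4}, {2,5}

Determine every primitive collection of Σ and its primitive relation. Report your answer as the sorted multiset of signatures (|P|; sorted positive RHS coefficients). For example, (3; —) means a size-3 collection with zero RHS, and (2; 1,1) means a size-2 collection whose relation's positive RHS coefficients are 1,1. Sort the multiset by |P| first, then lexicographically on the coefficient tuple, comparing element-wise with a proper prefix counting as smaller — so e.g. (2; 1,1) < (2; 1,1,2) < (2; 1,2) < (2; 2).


Σ has 9 primitive collections:

  • {1,2}:  v_{1} + v_{2} = 0  →  sig = (2; —)
  • {3,6}:  v_{3} + v_{6} = 0  →  sig = (2; —)
  • {1,4}:  v_{1} + v_{4} = v_{3}  →  sig = (2; 1)
  • {1,5}:  v_{1} + v_{5} = v_{6}  →  sig = (2; 1)
  • {2,3}:  v_{2} + v_{3} = v_{4}  →  sig = (2; 1)
  • {2,6}:  v_{2} + v_{6} = v_{5}  →  sig = (2; 1)
  • {3,5}:  v_{3} + v_{5} = v_{2}  →  sig = (2; 1)
  • {4,6}:  v_{4} + v_{6} = v_{2}  →  sig = (2; 1)
  • {4,5}:  v_{4} + v_{5} = 2·v_{2}  →  sig = (2; 2)

Signatures (|P|; sorted positive RHS coefficients), sorted:
{ (2; —) ×2,  (2; 1) ×6,  (2; 2) }


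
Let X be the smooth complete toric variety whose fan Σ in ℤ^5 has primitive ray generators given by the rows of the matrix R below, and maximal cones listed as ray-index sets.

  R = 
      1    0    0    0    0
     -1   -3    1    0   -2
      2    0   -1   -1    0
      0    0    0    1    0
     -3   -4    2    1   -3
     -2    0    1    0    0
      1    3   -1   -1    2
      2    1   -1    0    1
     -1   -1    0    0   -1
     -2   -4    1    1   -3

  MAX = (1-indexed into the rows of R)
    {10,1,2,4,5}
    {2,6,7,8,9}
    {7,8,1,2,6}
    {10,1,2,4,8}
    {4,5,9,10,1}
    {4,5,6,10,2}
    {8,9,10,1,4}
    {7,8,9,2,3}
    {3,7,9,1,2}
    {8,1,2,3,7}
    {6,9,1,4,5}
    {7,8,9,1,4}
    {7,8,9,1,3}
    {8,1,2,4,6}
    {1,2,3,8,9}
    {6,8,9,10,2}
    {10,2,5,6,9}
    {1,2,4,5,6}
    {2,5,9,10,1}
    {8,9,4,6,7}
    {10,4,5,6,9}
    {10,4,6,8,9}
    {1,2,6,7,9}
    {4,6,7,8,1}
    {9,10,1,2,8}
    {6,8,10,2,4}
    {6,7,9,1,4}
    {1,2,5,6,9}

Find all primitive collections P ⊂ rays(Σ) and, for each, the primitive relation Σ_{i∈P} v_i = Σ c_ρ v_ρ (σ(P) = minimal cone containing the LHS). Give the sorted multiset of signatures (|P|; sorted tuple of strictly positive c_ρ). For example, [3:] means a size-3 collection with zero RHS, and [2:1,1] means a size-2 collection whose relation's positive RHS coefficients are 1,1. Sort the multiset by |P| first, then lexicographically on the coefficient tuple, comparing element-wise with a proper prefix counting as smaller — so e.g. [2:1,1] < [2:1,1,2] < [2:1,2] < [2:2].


Δ(Σ) — 10 vertices, 12 min non-faces:

  P = {7,10}:  v_{7} + v_{10} = v_{9}  →  sig = [2:1]
  P = {3,6}:  v_{3} + v_{6} = v_{2} + v_{7}  →  sig = [2:1,1]
  P = {5,8}:  v_{5} + v_{8} = v_{2} + v_{4}  →  sig = [2:1,1]
  P = {3,4}:  v_{3} + v_{4} = v_{1} + v_{8} + v_{9}  →  sig = [2:1,1,1]
  P = {3,5}:  v_{3} + v_{5} = v_{1} + v_{2} + v_{9}  →  sig = [2:1,1,1]
  P = {5,7}:  v_{5} + v_{7} = v_{1} + v_{6} + v_{9}  →  sig = [2:1,1,1]
  P = {3,10}:  v_{3} + v_{10} = v_{1} + v_{2} + v_{8} + 2·v_{9}  →  sig = [2:1,1,1,2]
  P = {2,4,7}:  v_{2} + v_{4} + v_{7} = 0  →  sig = [3:]
  P = {1,6,10}:  v_{1} + v_{6} + v_{10} = v_{5}  →  sig = [3:1]
  P = {2,4,9}:  v_{2} + v_{4} + v_{9} = v_{10}  →  sig = [3:1]
  P = {1,6,8,9}:  v_{1} + v_{6} + v_{8} + v_{9} = 0  →  sig = [4:]
  P = {1,2,7,8,9}:  v_{1} + v_{2} + v_{7} + v_{8} + v_{9} = v_{3}  →  sig = [5:1]

so the primitive-relation signature multiset is
{ [2:1],  [2:1,1] ×2,  [2:1,1,1] ×3,  [2:1,1,1,2],  [3:],  [3:1] ×2,  [4:],  [5:1] }


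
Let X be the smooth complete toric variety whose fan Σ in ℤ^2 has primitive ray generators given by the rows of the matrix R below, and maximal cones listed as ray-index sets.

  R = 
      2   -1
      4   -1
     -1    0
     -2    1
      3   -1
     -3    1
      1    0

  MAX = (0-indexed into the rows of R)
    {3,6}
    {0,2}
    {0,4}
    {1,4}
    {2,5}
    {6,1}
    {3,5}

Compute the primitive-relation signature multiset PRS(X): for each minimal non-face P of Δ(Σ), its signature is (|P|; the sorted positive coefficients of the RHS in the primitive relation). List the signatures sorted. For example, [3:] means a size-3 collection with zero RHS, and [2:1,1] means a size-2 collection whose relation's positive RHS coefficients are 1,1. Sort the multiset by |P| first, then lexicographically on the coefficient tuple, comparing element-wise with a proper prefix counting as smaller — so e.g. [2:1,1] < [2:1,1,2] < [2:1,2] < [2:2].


Σ has 14 primitive collections:

  P={0,3}:  v_{0} + v_{3} = 0  →  sig = [2:]
  P={2,6}:  v_{2} + v_{6} = 0  →  sig = [2:]
  P={4,5}:  v_{4} + v_{5} = 0  →  sig = [2:]
  P={0,5}:  v_{0} + v_{5} = v_{2}  →  sig = [2:1]
  P={0,6}:  v_{0} + v_{6} = v_{4}  →  sig = [2:1]
  P={1,2}:  v_{1} + v_{2} = v_{4}  →  sig = [2:1]
  P={1,5}:  v_{1} + v_{5} = v_{6}  →  sig = [2:1]
  P={2,3}:  v_{2} + v_{3} = v_{5}  →  sig = [2:1]
  P={2,4}:  v_{2} + v_{4} = v_{0}  →  sig = [2:1]
  P={3,4}:  v_{3} + v_{4} = v_{6}  →  sig = [2:1]
  P={4,6}:  v_{4} + v_{6} = v_{1}  →  sig = [2:1]
  P={5,6}:  v_{5} + v_{6} = v_{3}  →  sig = [2:1]
  P={0,1}:  v_{0} + v_{1} = 2·v_{4}  →  sig = [2:2]
  P={1,3}:  v_{1} + v_{3} = 2·v_{6}  →  sig = [2:2]

Hence PRS(X_Σ) =
    |P|=2: 14 collections, coeffs (), (), (), (1), (1), (1), (1), (1), (1), (1), (1), (1), (2), (2)


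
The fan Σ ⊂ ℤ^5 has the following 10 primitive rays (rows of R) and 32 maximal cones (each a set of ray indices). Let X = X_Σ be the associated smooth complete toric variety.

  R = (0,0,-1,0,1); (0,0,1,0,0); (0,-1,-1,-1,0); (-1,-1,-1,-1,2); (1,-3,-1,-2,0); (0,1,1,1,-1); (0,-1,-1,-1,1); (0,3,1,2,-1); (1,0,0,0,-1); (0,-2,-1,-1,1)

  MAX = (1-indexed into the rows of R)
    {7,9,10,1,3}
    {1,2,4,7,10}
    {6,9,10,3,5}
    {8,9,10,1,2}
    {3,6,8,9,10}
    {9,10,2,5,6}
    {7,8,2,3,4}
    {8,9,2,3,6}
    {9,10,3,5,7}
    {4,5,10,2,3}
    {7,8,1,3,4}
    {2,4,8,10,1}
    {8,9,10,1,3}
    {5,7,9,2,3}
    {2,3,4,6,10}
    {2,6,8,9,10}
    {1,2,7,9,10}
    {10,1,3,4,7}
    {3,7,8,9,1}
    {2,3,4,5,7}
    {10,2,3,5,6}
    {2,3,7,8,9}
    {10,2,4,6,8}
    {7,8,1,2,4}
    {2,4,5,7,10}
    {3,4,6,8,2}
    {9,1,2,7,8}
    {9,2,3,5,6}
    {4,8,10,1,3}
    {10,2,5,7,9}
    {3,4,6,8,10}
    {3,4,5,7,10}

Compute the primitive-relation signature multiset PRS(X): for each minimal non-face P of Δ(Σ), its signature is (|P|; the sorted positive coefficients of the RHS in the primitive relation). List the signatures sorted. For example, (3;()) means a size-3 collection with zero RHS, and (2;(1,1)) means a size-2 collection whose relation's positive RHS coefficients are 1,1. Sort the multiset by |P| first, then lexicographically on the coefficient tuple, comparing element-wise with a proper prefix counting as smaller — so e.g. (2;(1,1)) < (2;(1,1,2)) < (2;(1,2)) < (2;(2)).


The 11 primitive collections of Σ (r=10, n=5):

  P = {6,7}:  v_{6} + v_{7} = 0  ⟹  sig = (2;())
  P = {4,9}:  v_{4} + v_{9} = v_{7}  ⟹  sig = (2;(1))
  P = {5,8}:  v_{5} + v_{8} = v_{9}  ⟹  sig = (2;(1))
  P = {1,6}:  v_{1} + v_{6} = v_{8} + v_{10}  ⟹  sig = (2;(1,1))
  P = {1,5}:  v_{1} + v_{5} = v_{7} + v_{9} + v_{10}  ⟹  sig = (2;(1,1,1))
  P = {1,2,3}:  v_{1} + v_{2} + v_{3} = v_{7}  ⟹  sig = (3;(1))
  P = {7,8,10}:  v_{7} + v_{8} + v_{10} = v_{1}  ⟹  sig = (3;(1))
  P = {4,5,6}:  v_{4} + v_{5} + v_{6} = v_{2} + v_{3} + v_{10}  ⟹  sig = (3;(1,1,1))
  P = {2,3,8,10}:  v_{2} + v_{3} + v_{8} + v_{10} = 0  ⟹  sig = (4;())
  P = {2,3,9,10}:  v_{2} + v_{3} + v_{9} + v_{10} = v_{5}  ⟹  sig = (4;(1))
  P = {2,3,7,10}:  v_{2} + v_{3} + v_{7} + v_{10} = v_{4} + v_{5}  ⟹  sig = (4;(1,1))

so the primitive-relation signature multiset is
    (2;())
    (2;(1))
    (2;(1))
    (2;(1,1))
    (2;(1,1,1))
    (3;(1))
    (3;(1))
    (3;(1,1,1))
    (4;())
    (4;(1))
    (4;(1,1))


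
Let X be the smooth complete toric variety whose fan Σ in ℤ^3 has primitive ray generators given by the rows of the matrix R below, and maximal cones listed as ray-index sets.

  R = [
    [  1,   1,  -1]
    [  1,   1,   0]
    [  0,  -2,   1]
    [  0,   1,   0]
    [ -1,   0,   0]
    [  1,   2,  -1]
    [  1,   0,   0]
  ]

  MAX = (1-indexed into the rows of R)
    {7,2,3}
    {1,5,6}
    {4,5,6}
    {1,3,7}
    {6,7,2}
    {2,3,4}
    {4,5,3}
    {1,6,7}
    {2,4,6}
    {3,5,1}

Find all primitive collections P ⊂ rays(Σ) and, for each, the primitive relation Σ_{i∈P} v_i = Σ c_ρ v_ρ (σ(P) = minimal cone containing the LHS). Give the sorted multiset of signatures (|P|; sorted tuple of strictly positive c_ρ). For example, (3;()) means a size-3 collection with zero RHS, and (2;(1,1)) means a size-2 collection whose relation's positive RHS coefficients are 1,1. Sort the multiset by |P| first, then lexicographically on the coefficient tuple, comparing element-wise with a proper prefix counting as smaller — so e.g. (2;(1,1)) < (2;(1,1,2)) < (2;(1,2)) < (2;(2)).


Primitive collections (6):

  • {5,7}:  v_{5} + v_{7} = 0  →  sig = (2;())
  • {1,4}:  v_{1} + v_{4} = v_{6}  →  sig = (2;(1))
  • {2,5}:  v_{2} + v_{5} = v_{4}  →  sig = (2;(1))
  • {3,6}:  v_{3} + v_{6} = v_{7}  →  sig = (2;(1))
  • {4,7}:  v_{4} + v_{7} = v_{2}  →  sig = (2;(1))
  • {1,2}:  v_{1} + v_{2} = v_{6} + v_{7}  →  sig = (2;(1,1))

Signatures (|P|; sorted positive RHS coefficients), sorted:
    (2;())
    (2;(1))
    (2;(1))
    (2;(1))
    (2;(1))
    (2;(1,1))


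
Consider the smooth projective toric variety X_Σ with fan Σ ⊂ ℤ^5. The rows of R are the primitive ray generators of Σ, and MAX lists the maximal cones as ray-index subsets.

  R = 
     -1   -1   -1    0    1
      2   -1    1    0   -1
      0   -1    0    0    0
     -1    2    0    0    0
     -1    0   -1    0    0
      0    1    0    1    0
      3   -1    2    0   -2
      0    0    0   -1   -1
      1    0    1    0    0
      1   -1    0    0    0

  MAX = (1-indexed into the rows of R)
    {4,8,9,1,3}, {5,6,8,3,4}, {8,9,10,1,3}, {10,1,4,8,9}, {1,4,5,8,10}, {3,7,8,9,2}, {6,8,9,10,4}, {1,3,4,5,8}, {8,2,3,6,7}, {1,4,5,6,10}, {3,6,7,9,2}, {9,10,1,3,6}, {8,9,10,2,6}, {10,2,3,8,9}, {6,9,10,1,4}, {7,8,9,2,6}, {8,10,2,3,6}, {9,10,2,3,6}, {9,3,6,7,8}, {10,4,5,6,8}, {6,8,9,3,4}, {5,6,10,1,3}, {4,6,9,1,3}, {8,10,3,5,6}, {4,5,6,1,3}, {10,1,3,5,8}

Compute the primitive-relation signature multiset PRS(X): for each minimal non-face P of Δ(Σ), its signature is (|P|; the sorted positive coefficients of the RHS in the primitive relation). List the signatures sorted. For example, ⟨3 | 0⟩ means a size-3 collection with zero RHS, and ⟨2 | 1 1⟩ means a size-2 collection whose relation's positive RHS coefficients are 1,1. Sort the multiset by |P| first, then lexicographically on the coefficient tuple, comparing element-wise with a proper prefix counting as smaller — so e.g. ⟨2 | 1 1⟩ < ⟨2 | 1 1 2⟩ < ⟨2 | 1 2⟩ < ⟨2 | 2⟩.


The 12 primitive collections of Σ (r=10, n=5):

  {5,9}:  v_{5} + v_{9} = 0  →  sig = ⟨2 | 0⟩
  {1,2}:  v_{1} + v_{2} = v_{3} + v_{10}  →  sig = ⟨2 | 1 1⟩
  {1,7}:  v_{1} + v_{7} = v_{2} + v_{3}  →  sig = ⟨2 | 1 1⟩
  {2,4}:  v_{2} + v_{4} = v_{6} + v_{8} + v_{9}  →  sig = ⟨2 | 1 1 1⟩
  {2,5}:  v_{2} + v_{5} = v_{3} + v_{6} + v_{8} + v_{10}  →  sig = ⟨2 | 1 1 1 1⟩
  {5,7}:  v_{5} + v_{7} = v_{2} + v_{3} + v_{6} + v_{8}  →  sig = ⟨2 | 1 1 1 1⟩
  {4,7}:  v_{4} + v_{7} = v_{3} + 2·v_{6} + 2·v_{8} + 2·v_{9}  →  sig = ⟨2 | 1 2 2 2⟩
  {7,10}:  v_{7} + v_{10} = 2·v_{2}  →  sig = ⟨2 | 2⟩
  {3,4,10}:  v_{3} + v_{4} + v_{10} = 0  →  sig = ⟨3 | 0⟩
  {1,6,8}:  v_{1} + v_{6} + v_{8} = v_{5}  →  sig = ⟨3 | 1⟩
  {2,3,6,8,9}:  v_{2} + v_{3} + v_{6} + v_{8} + v_{9} = v_{7}  →  sig = ⟨5 | 1⟩
  {3,6,8,9,10}:  v_{3} + v_{6} + v_{8} + v_{9} + v_{10} = v_{2}  →  sig = ⟨5 | 1⟩

so the primitive-relation signature multiset is
[⟨2 | 0⟩, ⟨2 | 1 1⟩, ⟨2 | 1 1⟩, ⟨2 | 1 1 1⟩, ⟨2 | 1 1 1 1⟩, ⟨2 | 1 1 1 1⟩, ⟨2 | 1 2 2 2⟩, ⟨2 | 2⟩, ⟨3 | 0⟩, ⟨3 | 1⟩, ⟨5 | 1⟩, ⟨5 | 1⟩]


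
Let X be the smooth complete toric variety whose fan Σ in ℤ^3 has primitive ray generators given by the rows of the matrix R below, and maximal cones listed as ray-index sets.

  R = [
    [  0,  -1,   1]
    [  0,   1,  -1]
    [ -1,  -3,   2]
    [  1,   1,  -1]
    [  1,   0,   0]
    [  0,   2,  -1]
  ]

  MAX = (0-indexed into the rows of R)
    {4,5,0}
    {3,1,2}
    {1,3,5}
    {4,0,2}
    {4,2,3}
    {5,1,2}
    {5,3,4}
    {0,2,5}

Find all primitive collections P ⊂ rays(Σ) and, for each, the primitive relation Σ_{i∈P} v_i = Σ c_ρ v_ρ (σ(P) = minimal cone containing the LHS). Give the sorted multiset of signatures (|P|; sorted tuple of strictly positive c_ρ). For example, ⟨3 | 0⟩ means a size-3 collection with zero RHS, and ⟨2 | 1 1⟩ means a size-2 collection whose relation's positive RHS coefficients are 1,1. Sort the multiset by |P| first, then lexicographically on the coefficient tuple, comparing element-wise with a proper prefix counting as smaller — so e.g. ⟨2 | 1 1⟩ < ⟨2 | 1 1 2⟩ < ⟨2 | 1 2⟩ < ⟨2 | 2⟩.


The 5 primitive collections of Σ (r=6, n=3):

  • {0,1}:  v_{0} + v_{1} = 0  so sig = ⟨2 | 0⟩
  • {0,3}:  v_{0} + v_{3} = v_{4}  so sig = ⟨2 | 1⟩
  • {1,4}:  v_{1} + v_{4} = v_{3}  so sig = ⟨2 | 1⟩
  • {2,3,5}:  v_{2} + v_{3} + v_{5} = 0  so sig = ⟨3 | 0⟩
  • {2,4,5}:  v_{2} + v_{4} + v_{5} = v_{0}  so sig = ⟨3 | 1⟩

Hence PRS(X_Σ) =
    ⟨2 | 0⟩
    ⟨2 | 1⟩
    ⟨2 | 1⟩
    ⟨3 | 0⟩
    ⟨3 | 1⟩


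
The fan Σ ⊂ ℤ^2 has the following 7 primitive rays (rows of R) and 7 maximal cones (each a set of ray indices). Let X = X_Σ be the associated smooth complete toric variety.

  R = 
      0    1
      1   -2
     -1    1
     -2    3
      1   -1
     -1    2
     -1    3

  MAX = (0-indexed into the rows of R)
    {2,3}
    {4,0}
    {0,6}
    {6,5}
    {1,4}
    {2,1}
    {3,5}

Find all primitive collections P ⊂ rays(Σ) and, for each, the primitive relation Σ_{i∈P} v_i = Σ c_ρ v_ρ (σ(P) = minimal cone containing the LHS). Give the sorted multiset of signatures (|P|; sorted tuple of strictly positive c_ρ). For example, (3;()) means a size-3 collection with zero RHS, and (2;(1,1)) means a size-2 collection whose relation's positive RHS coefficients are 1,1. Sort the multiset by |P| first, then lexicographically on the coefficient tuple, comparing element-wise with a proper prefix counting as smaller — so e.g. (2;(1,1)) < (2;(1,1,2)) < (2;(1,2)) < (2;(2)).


Minimal non-faces — 14 found among 7 rays, 7 max cones:

  P = {1,5}:  v_{1} + v_{5} = 0  so sig = (2;())
  P = {2,4}:  v_{2} + v_{4} = 0  so sig = (2;())
  P = {0,1}:  v_{0} + v_{1} = v_{4}  so sig = (2;(1))
  P = {0,2}:  v_{0} + v_{2} = v_{5}  so sig = (2;(1))
  P = {0,5}:  v_{0} + v_{5} = v_{6}  so sig = (2;(1))
  P = {1,3}:  v_{1} + v_{3} = v_{2}  so sig = (2;(1))
  P = {1,6}:  v_{1} + v_{6} = v_{0}  so sig = (2;(1))
  P = {2,5}:  v_{2} + v_{5} = v_{3}  so sig = (2;(1))
  P = {3,4}:  v_{3} + v_{4} = v_{5}  so sig = (2;(1))
  P = {4,5}:  v_{4} + v_{5} = v_{0}  so sig = (2;(1))
  P = {0,3}:  v_{0} + v_{3} = 2·v_{5}  so sig = (2;(2))
  P = {2,6}:  v_{2} + v_{6} = 2·v_{5}  so sig = (2;(2))
  P = {4,6}:  v_{4} + v_{6} = 2·v_{0}  so sig = (2;(2))
  P = {3,6}:  v_{3} + v_{6} = 3·v_{5}  so sig = (2;(3))

so the primitive-relation signature multiset is
    |P|=2: 14 collections, coeffs (), (), (1), (1), (1), (1), (1), (1), (1), (1), (2), (2), (2), (3)


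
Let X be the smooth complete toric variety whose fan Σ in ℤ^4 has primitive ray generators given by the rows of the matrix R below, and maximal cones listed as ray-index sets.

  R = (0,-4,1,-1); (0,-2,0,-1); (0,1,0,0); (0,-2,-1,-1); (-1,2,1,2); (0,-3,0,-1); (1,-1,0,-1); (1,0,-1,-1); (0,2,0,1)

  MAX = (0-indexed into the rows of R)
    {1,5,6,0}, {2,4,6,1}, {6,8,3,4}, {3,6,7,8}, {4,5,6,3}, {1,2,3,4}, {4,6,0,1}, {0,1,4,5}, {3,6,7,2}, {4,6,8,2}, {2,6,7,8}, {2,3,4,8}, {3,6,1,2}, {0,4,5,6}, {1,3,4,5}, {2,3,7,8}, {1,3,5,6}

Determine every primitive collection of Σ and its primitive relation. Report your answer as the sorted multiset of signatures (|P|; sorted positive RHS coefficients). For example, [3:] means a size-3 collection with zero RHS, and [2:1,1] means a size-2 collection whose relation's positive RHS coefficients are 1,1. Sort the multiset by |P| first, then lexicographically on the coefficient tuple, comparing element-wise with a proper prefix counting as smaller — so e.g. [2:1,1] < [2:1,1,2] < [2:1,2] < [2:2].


14 minimal non-faces of Δ(Σ) (on 9 rays):

  {1,8}:  v_{1} + v_{8} = 0  →  sig = [2:]
  {2,5}:  v_{2} + v_{5} = v_{1}  →  sig = [2:1]
  {4,7}:  v_{4} + v_{7} = v_{8}  →  sig = [2:1]
  {0,7}:  v_{0} + v_{7} = v_{5} + v_{6}  →  sig = [2:1,1]
  {5,7}:  v_{5} + v_{7} = v_{3} + v_{6}  →  sig = [2:1,1]
  {0,8}:  v_{0} + v_{8} = v_{4} + v_{5} + v_{6}  →  sig = [2:1,1,1]
  {1,7}:  v_{1} + v_{7} = v_{2} + v_{3} + v_{6}  →  sig = [2:1,1,1]
  {5,8}:  v_{5} + v_{8} = v_{3} + v_{4} + v_{6}  →  sig = [2:1,1,1]
  {0,2}:  v_{0} + v_{2} = 2·v_{1} + v_{4} + v_{6}  →  sig = [2:1,1,2]
  {0,3}:  v_{0} + v_{3} = 2·v_{5}  →  sig = [2:2]
  {2,3,4,6}:  v_{2} + v_{3} + v_{4} + v_{6} = 0  →  sig = [4:]
  {1,3,4,6}:  v_{1} + v_{3} + v_{4} + v_{6} = v_{5}  →  sig = [4:1]
  {1,4,5,6}:  v_{1} + v_{4} + v_{5} + v_{6} = v_{0}  →  sig = [4:1]
  {2,3,6,8}:  v_{2} + v_{3} + v_{6} + v_{8} = v_{7}  →  sig = [4:1]

so the primitive-relation signature multiset is
    [2:]
    [2:1]
    [2:1]
    [2:1,1]
    [2:1,1]
    [2:1,1,1]
    [2:1,1,1]
    [2:1,1,1]
    [2:1,1,2]
    [2:2]
    [4:]
    [4:1]
    [4:1]
    [4:1]


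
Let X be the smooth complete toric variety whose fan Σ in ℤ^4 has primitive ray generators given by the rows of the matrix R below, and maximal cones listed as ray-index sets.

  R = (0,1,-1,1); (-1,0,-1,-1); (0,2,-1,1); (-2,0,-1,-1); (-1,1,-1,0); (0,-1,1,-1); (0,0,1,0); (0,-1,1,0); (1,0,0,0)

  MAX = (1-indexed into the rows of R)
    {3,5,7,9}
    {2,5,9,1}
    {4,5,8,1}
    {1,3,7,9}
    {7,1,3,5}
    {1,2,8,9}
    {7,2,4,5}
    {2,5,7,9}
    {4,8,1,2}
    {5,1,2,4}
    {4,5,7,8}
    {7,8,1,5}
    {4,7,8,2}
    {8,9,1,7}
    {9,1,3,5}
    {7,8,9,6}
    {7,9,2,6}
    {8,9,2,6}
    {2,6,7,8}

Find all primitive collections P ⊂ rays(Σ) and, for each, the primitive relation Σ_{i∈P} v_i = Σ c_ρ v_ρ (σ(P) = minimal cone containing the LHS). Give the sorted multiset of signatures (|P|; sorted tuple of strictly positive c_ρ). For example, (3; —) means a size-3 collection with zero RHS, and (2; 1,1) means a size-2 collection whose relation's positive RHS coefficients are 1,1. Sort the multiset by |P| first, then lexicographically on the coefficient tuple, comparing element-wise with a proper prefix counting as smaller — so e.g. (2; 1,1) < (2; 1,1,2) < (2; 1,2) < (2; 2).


Minimal non-faces — 14 found among 9 rays, 19 max cones:

  P={1,6}:  v_{1} + v_{6} = 0 — sig = (2; —)
  P={4,9}:  v_{4} + v_{9} = v_{2} — sig = (2; 1)
  P={3,8}:  v_{3} + v_{8} = v_{1} + v_{7} — sig = (2; 1,1)
  P={5,6}:  v_{5} + v_{6} = v_{2} + v_{7} — sig = (2; 1,1)
  P={3,6}:  v_{3} + v_{6} = v_{5} + v_{7} + v_{9} — sig = (2; 1,1,1)
  P={4,6}:  v_{4} + v_{6} = 2·v_{2} + v_{7} + v_{8} — sig = (2; 1,1,2)
  P={2,3}:  v_{2} + v_{3} = 2·v_{5} + v_{9} — sig = (2; 1,2)
  P={3,4}:  v_{3} + v_{4} = 2·v_{5} — sig = (2; 2)
  P={5,8,9}:  v_{5} + v_{8} + v_{9} = 0 — sig = (3; —)
  P={1,2,7}:  v_{1} + v_{2} + v_{7} = v_{5} — sig = (3; 1)
  P={2,5,8}:  v_{2} + v_{5} + v_{8} = v_{4} — sig = (3; 1)
  P={1,4,7}:  v_{1} + v_{4} + v_{7} = 2·v_{5} + v_{8} — sig = (3; 1,2)
  P={1,5,7,9}:  v_{1} + v_{5} + v_{7} + v_{9} = v_{3} — sig = (4; 1)
  P={2,7,8,9}:  v_{2} + v_{7} + v_{8} + v_{9} = v_{6} — sig = (4; 1)

Sorted signature multiset PRS(X):
    |P|=2: 8 collections, coeffs (), (1), (1,1), (1,1), (1,1,1), (1,1,2), (1,2), (2)
    |P|=3: 4 collections, coeffs (), (1), (1), (1,2)
    |P|=4: 2 collections, coeffs (1), (1)


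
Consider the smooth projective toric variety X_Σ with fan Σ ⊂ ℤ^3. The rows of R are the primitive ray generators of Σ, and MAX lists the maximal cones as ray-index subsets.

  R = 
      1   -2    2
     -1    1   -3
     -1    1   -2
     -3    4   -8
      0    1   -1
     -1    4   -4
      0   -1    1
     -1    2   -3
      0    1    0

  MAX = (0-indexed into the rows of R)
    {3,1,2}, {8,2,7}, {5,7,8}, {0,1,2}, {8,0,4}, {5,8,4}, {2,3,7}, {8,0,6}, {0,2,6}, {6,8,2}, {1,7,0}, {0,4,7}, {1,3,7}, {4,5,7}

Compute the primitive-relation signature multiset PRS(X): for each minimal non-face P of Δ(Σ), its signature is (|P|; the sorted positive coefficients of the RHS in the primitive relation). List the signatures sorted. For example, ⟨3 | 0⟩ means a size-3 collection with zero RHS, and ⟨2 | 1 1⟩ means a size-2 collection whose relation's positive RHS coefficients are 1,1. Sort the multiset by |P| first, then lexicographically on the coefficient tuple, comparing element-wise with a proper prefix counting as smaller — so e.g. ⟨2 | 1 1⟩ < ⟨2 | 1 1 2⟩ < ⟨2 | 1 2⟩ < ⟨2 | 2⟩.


20 collections generate NE(X_Σ); each relation:

  P={4,6}:  v_{4} + v_{6} = 0 ; sig = ⟨2 | 0⟩
  P={1,8}:  v_{1} + v_{8} = v_{7} ; sig = ⟨2 | 1⟩
  P={2,4}:  v_{2} + v_{4} = v_{7} ; sig = ⟨2 | 1⟩
  P={6,7}:  v_{6} + v_{7} = v_{2} ; sig = ⟨2 | 1⟩
  P={5,6}:  v_{5} + v_{6} = v_{7} + v_{8} ; sig = ⟨2 | 1 1⟩
  P={1,4}:  v_{1} + v_{4} = v_{0} + 2·v_{7} ; sig = ⟨2 | 1 2⟩
  P={1,5}:  v_{1} + v_{5} = v_{4} + 2·v_{7} ; sig = ⟨2 | 1 2⟩
  P={1,6}:  v_{1} + v_{6} = v_{0} + 2·v_{2} ; sig = ⟨2 | 1 2⟩
  P={2,5}:  v_{2} + v_{5} = 2·v_{7} + v_{8} ; sig = ⟨2 | 1 2⟩
  P={3,4}:  v_{3} + v_{4} = v_{1} + 2·v_{7} ; sig = ⟨2 | 1 2⟩
  P={3,6}:  v_{3} + v_{6} = v_{1} + 2·v_{2} ; sig = ⟨2 | 1 2⟩
  P={3,8}:  v_{3} + v_{8} = v_{2} + 2·v_{7} ; sig = ⟨2 | 1 2⟩
  P={0,3}:  v_{0} + v_{3} = 2·v_{1} ; sig = ⟨2 | 2⟩
  P={0,5}:  v_{0} + v_{5} = 2·v_{4} ; sig = ⟨2 | 2⟩
  P={3,5}:  v_{3} + v_{5} = 4·v_{7} ; sig = ⟨2 | 4⟩
  P={0,2,8}:  v_{0} + v_{2} + v_{8} = 0 ; sig = ⟨3 | 0⟩
  P={0,2,7}:  v_{0} + v_{2} + v_{7} = v_{1} ; sig = ⟨3 | 1⟩
  P={0,7,8}:  v_{0} + v_{7} + v_{8} = v_{4} ; sig = ⟨3 | 1⟩
  P={1,2,7}:  v_{1} + v_{2} + v_{7} = v_{3} ; sig = ⟨3 | 1⟩
  P={4,7,8}:  v_{4} + v_{7} + v_{8} = v_{5} ; sig = ⟨3 | 1⟩

Signatures (|P|; sorted positive RHS coefficients), sorted:
    |P|=2: 15 collections, coeffs (), (1), (1), (1), (1,1), (1,2), (1,2), (1,2), (1,2), (1,2), (1,2), (1,2), (2), (2), (4)
    |P|=3: 5 collections, coeffs (), (1), (1), (1), (1)


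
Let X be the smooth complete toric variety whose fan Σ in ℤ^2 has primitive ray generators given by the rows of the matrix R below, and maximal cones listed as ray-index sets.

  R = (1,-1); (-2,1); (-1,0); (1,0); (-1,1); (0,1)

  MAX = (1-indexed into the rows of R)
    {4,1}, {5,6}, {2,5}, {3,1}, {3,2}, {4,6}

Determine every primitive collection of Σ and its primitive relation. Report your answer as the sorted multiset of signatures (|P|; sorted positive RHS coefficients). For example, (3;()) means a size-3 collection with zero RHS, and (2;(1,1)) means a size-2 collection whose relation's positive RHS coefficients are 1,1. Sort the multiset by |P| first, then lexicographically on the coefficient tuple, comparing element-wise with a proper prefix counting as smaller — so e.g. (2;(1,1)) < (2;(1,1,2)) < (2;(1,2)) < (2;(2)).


Primitive collections (9):

  • {1,5}:  v_{1} + v_{5} = 0  so sig = (2;())
  • {3,4}:  v_{3} + v_{4} = 0  so sig = (2;())
  • {1,2}:  v_{1} + v_{2} = v_{3}  so sig = (2;(1))
  • {1,6}:  v_{1} + v_{6} = v_{4}  so sig = (2;(1))
  • {2,4}:  v_{2} + v_{4} = v_{5}  so sig = (2;(1))
  • {3,5}:  v_{3} + v_{5} = v_{2}  so sig = (2;(1))
  • {3,6}:  v_{3} + v_{6} = v_{5}  so sig = (2;(1))
  • {4,5}:  v_{4} + v_{5} = v_{6}  so sig = (2;(1))
  • {2,6}:  v_{2} + v_{6} = 2·v_{5}  so sig = (2;(2))

Sorted signature multiset PRS(X):
{ (2;()) ×2,  (2;(1)) ×6,  (2;(2)) }


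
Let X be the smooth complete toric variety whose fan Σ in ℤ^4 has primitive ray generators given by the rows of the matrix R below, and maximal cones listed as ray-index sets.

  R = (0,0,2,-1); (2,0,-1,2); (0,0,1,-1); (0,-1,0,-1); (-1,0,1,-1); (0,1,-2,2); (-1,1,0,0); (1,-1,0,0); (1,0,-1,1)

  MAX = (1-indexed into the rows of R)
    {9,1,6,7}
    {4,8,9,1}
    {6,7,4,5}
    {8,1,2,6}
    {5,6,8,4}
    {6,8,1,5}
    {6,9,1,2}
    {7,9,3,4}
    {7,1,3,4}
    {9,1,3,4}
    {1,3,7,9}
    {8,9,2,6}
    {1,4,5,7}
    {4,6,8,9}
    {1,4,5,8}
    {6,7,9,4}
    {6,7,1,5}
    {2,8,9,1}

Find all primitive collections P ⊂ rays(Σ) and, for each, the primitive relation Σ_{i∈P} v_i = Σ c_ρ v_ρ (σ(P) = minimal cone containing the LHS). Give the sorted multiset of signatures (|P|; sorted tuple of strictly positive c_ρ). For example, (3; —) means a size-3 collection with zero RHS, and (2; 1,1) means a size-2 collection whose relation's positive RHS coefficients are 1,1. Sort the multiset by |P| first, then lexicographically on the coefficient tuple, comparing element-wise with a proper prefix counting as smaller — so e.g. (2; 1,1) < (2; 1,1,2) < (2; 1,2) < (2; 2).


|primitive collections| = 12. Relations:

  {5,9}:  v_{5} + v_{9} = 0  ⇒ sig = (2; —)
  {7,8}:  v_{7} + v_{8} = 0  ⇒ sig = (2; —)
  {2,4}:  v_{2} + v_{4} = v_{8} + v_{9}  ⇒ sig = (2; 1,1)
  {3,6}:  v_{3} + v_{6} = v_{7} + v_{9}  ⇒ sig = (2; 1,1)
  {2,5}:  v_{2} + v_{5} = v_{1} + v_{6} + v_{8}  ⇒ sig = (2; 1,1,1)
  {2,7}:  v_{2} + v_{7} = v_{1} + v_{6} + v_{9}  ⇒ sig = (2; 1,1,1)
  {3,5}:  v_{3} + v_{5} = v_{1} + v_{4} + v_{7}  ⇒ sig = (2; 1,1,1)
  {3,8}:  v_{3} + v_{8} = v_{1} + v_{4} + v_{9}  ⇒ sig = (2; 1,1,1)
  {2,3}:  v_{2} + v_{3} = v_{1} + 2·v_{9}  ⇒ sig = (2; 1,2)
  {1,4,6}:  v_{1} + v_{4} + v_{6} = 0  ⇒ sig = (3; —)
  {1,4,7,9}:  v_{1} + v_{4} + v_{7} + v_{9} = v_{3}  ⇒ sig = (4; 1)
  {1,6,8,9}:  v_{1} + v_{6} + v_{8} + v_{9} = v_{2}  ⇒ sig = (4; 1)

Hence PRS(X_Σ) =
{ (2; —) ×2,  (2; 1,1) ×2,  (2; 1,1,1) ×4,  (2; 1,2),  (3; —),  (4; 1) ×2 }


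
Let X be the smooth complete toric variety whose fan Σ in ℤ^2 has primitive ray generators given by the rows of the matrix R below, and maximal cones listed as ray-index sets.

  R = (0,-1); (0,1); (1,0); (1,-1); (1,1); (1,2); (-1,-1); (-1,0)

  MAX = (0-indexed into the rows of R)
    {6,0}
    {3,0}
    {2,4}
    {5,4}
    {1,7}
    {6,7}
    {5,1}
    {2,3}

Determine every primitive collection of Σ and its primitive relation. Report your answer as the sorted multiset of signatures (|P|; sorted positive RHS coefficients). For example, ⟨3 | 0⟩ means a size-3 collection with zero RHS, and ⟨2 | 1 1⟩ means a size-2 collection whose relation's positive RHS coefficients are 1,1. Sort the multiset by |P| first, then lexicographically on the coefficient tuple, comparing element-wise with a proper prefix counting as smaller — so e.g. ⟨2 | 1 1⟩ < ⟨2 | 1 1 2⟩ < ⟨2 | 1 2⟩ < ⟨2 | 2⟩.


Δ(Σ) — 8 vertices, 20 min non-faces:

  • {0,1}:  v_{0} + v_{1} = 0  ⟹  sig = ⟨2 | 0⟩
  • {2,7}:  v_{2} + v_{7} = 0  ⟹  sig = ⟨2 | 0⟩
  • {4,6}:  v_{4} + v_{6} = 0  ⟹  sig = ⟨2 | 0⟩
  • {0,2}:  v_{0} + v_{2} = v_{3}  ⟹  sig = ⟨2 | 1⟩
  • {0,4}:  v_{0} + v_{4} = v_{2}  ⟹  sig = ⟨2 | 1⟩
  • {0,5}:  v_{0} + v_{5} = v_{4}  ⟹  sig = ⟨2 | 1⟩
  • {0,7}:  v_{0} + v_{7} = v_{6}  ⟹  sig = ⟨2 | 1⟩
  • {1,2}:  v_{1} + v_{2} = v_{4}  ⟹  sig = ⟨2 | 1⟩
  • {1,3}:  v_{1} + v_{3} = v_{2}  ⟹  sig = ⟨2 | 1⟩
  • {1,4}:  v_{1} + v_{4} = v_{5}  ⟹  sig = ⟨2 | 1⟩
  • {1,6}:  v_{1} + v_{6} = v_{7}  ⟹  sig = ⟨2 | 1⟩
  • {2,6}:  v_{2} + v_{6} = v_{0}  ⟹  sig = ⟨2 | 1⟩
  • {3,7}:  v_{3} + v_{7} = v_{0}  ⟹  sig = ⟨2 | 1⟩
  • {4,7}:  v_{4} + v_{7} = v_{1}  ⟹  sig = ⟨2 | 1⟩
  • {5,6}:  v_{5} + v_{6} = v_{1}  ⟹  sig = ⟨2 | 1⟩
  • {3,5}:  v_{3} + v_{5} = v_{2} + v_{4}  ⟹  sig = ⟨2 | 1 1⟩
  • {2,5}:  v_{2} + v_{5} = 2·v_{4}  ⟹  sig = ⟨2 | 2⟩
  • {3,4}:  v_{3} + v_{4} = 2·v_{2}  ⟹  sig = ⟨2 | 2⟩
  • {3,6}:  v_{3} + v_{6} = 2·v_{0}  ⟹  sig = ⟨2 | 2⟩
  • {5,7}:  v_{5} + v_{7} = 2·v_{1}  ⟹  sig = ⟨2 | 2⟩

Sorted signature multiset PRS(X):
[⟨2 | 0⟩, ⟨2 | 0⟩, ⟨2 | 0⟩, ⟨2 | 1⟩, ⟨2 | 1⟩, ⟨2 | 1⟩, ⟨2 | 1⟩, ⟨2 | 1⟩, ⟨2 | 1⟩, ⟨2 | 1⟩, ⟨2 | 1⟩, ⟨2 | 1⟩, ⟨2 | 1⟩, ⟨2 | 1⟩, ⟨2 | 1⟩, ⟨2 | 1 1⟩, ⟨2 | 2⟩, ⟨2 | 2⟩, ⟨2 | 2⟩, ⟨2 | 2⟩]


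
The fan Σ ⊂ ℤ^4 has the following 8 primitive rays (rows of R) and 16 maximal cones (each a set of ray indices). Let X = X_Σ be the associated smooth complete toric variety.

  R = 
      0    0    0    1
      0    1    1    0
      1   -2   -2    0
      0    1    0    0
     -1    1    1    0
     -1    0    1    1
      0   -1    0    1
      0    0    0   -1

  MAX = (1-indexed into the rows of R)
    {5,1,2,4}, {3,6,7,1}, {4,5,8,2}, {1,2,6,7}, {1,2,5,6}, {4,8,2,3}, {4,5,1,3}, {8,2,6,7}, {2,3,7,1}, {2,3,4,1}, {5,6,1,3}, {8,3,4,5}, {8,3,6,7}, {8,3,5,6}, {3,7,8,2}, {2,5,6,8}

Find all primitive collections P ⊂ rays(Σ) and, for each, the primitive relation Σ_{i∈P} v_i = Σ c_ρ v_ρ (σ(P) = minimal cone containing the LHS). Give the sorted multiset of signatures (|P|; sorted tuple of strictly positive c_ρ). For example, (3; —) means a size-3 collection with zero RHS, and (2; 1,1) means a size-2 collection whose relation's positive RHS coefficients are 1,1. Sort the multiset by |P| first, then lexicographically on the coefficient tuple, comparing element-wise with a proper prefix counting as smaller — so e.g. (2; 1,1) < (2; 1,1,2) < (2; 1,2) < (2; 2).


Δ(Σ) — 8 vertices, 6 min non-faces:

  P = {1,8}:  v_{1} + v_{8} = 0  so sig = (2; —)
  P = {4,7}:  v_{4} + v_{7} = v_{1}  so sig = (2; 1)
  P = {5,7}:  v_{5} + v_{7} = v_{6}  so sig = (2; 1)
  P = {4,6}:  v_{4} + v_{6} = v_{1} + v_{5}  so sig = (2; 1,1)
  P = {2,3,5}:  v_{2} + v_{3} + v_{5} = 0  so sig = (3; —)
  P = {2,3,6}:  v_{2} + v_{3} + v_{6} = v_{7}  so sig = (3; 1)

Sorted signature multiset PRS(X):
[(2; —), (2; 1), (2; 1), (2; 1,1), (3; —), (3; 1)]


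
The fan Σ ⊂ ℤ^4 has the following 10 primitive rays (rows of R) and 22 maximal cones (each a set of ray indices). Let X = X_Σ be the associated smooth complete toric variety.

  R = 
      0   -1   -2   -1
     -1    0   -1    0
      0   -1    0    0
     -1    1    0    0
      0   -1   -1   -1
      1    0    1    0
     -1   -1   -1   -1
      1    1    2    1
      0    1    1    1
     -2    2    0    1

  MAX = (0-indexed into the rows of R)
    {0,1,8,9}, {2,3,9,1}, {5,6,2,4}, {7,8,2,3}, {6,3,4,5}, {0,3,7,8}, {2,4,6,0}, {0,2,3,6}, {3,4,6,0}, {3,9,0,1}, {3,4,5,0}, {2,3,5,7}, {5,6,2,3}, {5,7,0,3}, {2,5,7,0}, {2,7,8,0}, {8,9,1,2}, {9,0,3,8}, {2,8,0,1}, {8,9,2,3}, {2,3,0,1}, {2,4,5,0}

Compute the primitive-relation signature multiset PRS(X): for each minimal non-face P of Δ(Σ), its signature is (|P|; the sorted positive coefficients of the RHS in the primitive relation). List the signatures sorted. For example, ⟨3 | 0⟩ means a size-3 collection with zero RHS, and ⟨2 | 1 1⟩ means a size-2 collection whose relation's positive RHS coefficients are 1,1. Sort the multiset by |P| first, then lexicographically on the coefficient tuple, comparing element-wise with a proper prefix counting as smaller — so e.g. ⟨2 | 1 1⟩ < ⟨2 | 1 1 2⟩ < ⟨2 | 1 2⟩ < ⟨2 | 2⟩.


Δ(Σ) — 10 vertices, 20 min non-faces:

  P = {1,5}:  v_{1} + v_{5} = 0  so sig = ⟨2 | 0⟩
  P = {4,8}:  v_{4} + v_{8} = 0  so sig = ⟨2 | 0⟩
  P = {1,7}:  v_{1} + v_{7} = v_{8}  so sig = ⟨2 | 1⟩
  P = {4,7}:  v_{4} + v_{7} = v_{5}  so sig = ⟨2 | 1⟩
  P = {5,8}:  v_{5} + v_{8} = v_{7}  so sig = ⟨2 | 1⟩
  P = {4,9}:  v_{4} + v_{9} = v_{1} + v_{3}  so sig = ⟨2 | 1 1⟩
  P = {5,9}:  v_{5} + v_{9} = v_{3} + v_{8}  so sig = ⟨2 | 1 1⟩
  P = {6,8}:  v_{6} + v_{8} = v_{2} + v_{3}  so sig = ⟨2 | 1 1⟩
  P = {1,4}:  v_{1} + v_{4} = v_{0} + v_{2} + v_{3}  so sig = ⟨2 | 1 1 1⟩
  P = {6,7}:  v_{6} + v_{7} = v_{2} + v_{3} + v_{5}  so sig = ⟨2 | 1 1 1⟩
  P = {6,9}:  v_{6} + v_{9} = v_{1} + v_{2} + 2·v_{3}  so sig = ⟨2 | 1 1 2⟩
  P = {7,9}:  v_{7} + v_{9} = v_{3} + 2·v_{8}  so sig = ⟨2 | 1 2⟩
  P = {1,6}:  v_{1} + v_{6} = v_{0} + 2·v_{2} + 2·v_{3}  so sig = ⟨2 | 1 2 2⟩
  P = {1,3,8}:  v_{1} + v_{3} + v_{8} = v_{9}  so sig = ⟨3 | 1⟩
  P = {2,3,4}:  v_{2} + v_{3} + v_{4} = v_{6}  so sig = ⟨3 | 1⟩
  P = {0,2,9}:  v_{0} + v_{2} + v_{9} = 2·v_{1}  so sig = ⟨3 | 2⟩
  P = {0,5,6}:  v_{0} + v_{5} + v_{6} = 2·v_{4}  so sig = ⟨3 | 2⟩
  P = {0,2,3,7}:  v_{0} + v_{2} + v_{3} + v_{7} = 0  so sig = ⟨4 | 0⟩
  P = {0,2,3,5}:  v_{0} + v_{2} + v_{3} + v_{5} = v_{4}  so sig = ⟨4 | 1⟩
  P = {0,2,3,8}:  v_{0} + v_{2} + v_{3} + v_{8} = v_{1}  so sig = ⟨4 | 1⟩

Signatures (|P|; sorted positive RHS coefficients), sorted:
    |P|=2: 13 collections, coeffs (), (), (1), (1), (1), (1,1), (1,1), (1,1), (1,1,1), (1,1,1), (1,1,2), (1,2), (1,2,2)
    |P|=3: 4 collections, coeffs (1), (1), (2), (2)
    |P|=4: 3 collections, coeffs (), (1), (1)


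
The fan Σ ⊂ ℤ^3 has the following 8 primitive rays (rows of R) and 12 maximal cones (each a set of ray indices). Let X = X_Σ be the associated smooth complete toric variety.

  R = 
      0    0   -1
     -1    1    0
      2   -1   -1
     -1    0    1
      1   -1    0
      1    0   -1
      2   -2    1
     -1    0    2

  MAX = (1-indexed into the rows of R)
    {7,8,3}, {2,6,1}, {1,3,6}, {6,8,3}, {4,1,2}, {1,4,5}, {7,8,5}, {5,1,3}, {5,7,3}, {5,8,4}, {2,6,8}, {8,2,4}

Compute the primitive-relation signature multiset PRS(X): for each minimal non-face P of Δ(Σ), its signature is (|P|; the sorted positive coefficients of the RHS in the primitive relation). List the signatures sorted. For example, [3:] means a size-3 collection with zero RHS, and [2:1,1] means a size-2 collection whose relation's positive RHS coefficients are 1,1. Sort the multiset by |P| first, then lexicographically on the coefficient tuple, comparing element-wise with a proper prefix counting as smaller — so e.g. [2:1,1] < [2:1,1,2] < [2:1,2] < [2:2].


|primitive collections| = 11. Relations:

  • {2,5}:  v_{2} + v_{5} = 0  ⇒ sig = [2:]
  • {4,6}:  v_{4} + v_{6} = 0  ⇒ sig = [2:]
  • {1,8}:  v_{1} + v_{8} = v_{4}  ⇒ sig = [2:1]
  • {2,3}:  v_{2} + v_{3} = v_{6}  ⇒ sig = [2:1]
  • {3,4}:  v_{3} + v_{4} = v_{5}  ⇒ sig = [2:1]
  • {5,6}:  v_{5} + v_{6} = v_{3}  ⇒ sig = [2:1]
  • {2,7}:  v_{2} + v_{7} = v_{3} + v_{8}  ⇒ sig = [2:1,1]
  • {4,7}:  v_{4} + v_{7} = 2·v_{5} + v_{8}  ⇒ sig = [2:1,2]
  • {6,7}:  v_{6} + v_{7} = 2·v_{3} + v_{8}  ⇒ sig = [2:1,2]
  • {1,7}:  v_{1} + v_{7} = 2·v_{5}  ⇒ sig = [2:2]
  • {3,5,8}:  v_{3} + v_{5} + v_{8} = v_{7}  ⇒ sig = [3:1]

so the primitive-relation signature multiset is
    [2:]
    [2:]
    [2:1]
    [2:1]
    [2:1]
    [2:1]
    [2:1,1]
    [2:1,2]
    [2:1,2]
    [2:2]
    [3:1]


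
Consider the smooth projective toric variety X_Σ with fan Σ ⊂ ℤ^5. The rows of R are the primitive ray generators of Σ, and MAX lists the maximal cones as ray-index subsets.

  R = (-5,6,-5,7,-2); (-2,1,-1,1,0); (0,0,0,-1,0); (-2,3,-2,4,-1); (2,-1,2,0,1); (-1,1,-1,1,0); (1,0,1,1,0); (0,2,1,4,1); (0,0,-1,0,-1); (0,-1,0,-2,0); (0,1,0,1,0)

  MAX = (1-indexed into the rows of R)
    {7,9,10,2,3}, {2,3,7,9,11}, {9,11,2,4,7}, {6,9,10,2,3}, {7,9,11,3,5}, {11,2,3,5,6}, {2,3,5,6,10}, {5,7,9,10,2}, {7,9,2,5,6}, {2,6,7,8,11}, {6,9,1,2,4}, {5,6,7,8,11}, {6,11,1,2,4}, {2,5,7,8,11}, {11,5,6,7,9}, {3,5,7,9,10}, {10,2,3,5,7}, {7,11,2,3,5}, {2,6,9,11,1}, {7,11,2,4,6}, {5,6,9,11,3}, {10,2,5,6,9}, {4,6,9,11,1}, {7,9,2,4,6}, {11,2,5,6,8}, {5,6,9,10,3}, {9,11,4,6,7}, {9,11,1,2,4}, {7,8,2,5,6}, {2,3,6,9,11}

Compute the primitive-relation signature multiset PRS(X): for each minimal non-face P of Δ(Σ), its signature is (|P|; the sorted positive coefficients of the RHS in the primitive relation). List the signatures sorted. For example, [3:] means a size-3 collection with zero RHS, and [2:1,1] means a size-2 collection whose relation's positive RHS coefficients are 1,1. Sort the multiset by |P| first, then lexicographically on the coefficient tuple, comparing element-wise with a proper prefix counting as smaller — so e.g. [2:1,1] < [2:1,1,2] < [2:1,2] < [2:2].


Primitive collections (20):

  P={10,11}:  v_{10} + v_{11} = v_{3}  →  sig = [2:1]
  P={4,10}:  v_{4} + v_{10} = v_{2} + v_{9} + v_{11}  →  sig = [2:1,1,1]
  P={8,10}:  v_{8} + v_{10} = v_{2} + v_{5} + v_{11}  →  sig = [2:1,1,1]
  P={1,8}:  v_{1} + v_{8} = v_{2} + v_{4} + 3·v_{6} + 2·v_{7} + v_{11}  →  sig = [2:1,1,1,2,3]
  P={1,5}:  v_{1} + v_{5} = v_{4} + 2·v_{6} + v_{7}  →  sig = [2:1,1,2]
  P={3,4}:  v_{3} + v_{4} = v_{2} + v_{9} + 2·v_{11}  →  sig = [2:1,1,2]
  P={3,8}:  v_{3} + v_{8} = v_{2} + v_{5} + 2·v_{11}  →  sig = [2:1,1,2]
  P={4,8}:  v_{4} + v_{8} = v_{2} + 3·v_{6} + 3·v_{7} + v_{11}  →  sig = [2:1,1,3,3]
  P={1,10}:  v_{1} + v_{10} = 2·v_{2} + v_{6} + 2·v_{9} + 2·v_{11}  →  sig = [2:1,2,2,2]
  P={1,3}:  v_{1} + v_{3} = 2·v_{2} + v_{6} + 2·v_{9} + 3·v_{11}  →  sig = [2:1,2,2,3]
  P={1,7}:  v_{1} + v_{7} = 2·v_{4}  →  sig = [2:2]
  P={4,5}:  v_{4} + v_{5} = 2·v_{6} + 2·v_{7}  →  sig = [2:2,2]
  P={8,9}:  v_{8} + v_{9} = 2·v_{6} + 2·v_{7}  →  sig = [2:2,2]
  P={6,7,10}:  v_{6} + v_{7} + v_{10} = 0  →  sig = [3:]
  P={3,6,7}:  v_{3} + v_{6} + v_{7} = v_{11}  →  sig = [3:1]
  P={2,3,5,9}:  v_{2} + v_{3} + v_{5} + v_{9} = 0  →  sig = [4:]
  P={2,5,9,11}:  v_{2} + v_{5} + v_{9} + v_{11} = v_{6} + v_{7}  →  sig = [4:1,1]
  P={2,4,6,9,11}:  v_{2} + v_{4} + v_{6} + v_{9} + v_{11} = v_{1}  →  sig = [5:1]
  P={2,5,6,7,11}:  v_{2} + v_{5} + v_{6} + v_{7} + v_{11} = v_{8}  →  sig = [5:1]
  P={2,6,7,9,11}:  v_{2} + v_{6} + v_{7} + v_{9} + v_{11} = v_{4}  →  sig = [5:1]

Sorted signature multiset PRS(X):
[[2:1], [2:1,1,1], [2:1,1,1], [2:1,1,1,2,3], [2:1,1,2], [2:1,1,2], [2:1,1,2], [2:1,1,3,3], [2:1,2,2,2], [2:1,2,2,3], [2:2], [2:2,2], [2:2,2], [3:], [3:1], [4:], [4:1,1], [5:1], [5:1], [5:1]]
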